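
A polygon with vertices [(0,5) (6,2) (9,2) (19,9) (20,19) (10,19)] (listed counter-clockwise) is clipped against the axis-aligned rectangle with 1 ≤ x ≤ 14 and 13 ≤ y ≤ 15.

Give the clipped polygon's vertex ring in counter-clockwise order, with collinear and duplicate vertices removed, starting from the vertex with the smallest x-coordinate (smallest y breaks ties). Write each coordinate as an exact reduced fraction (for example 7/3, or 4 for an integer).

Clipped polygon: [(40/7,13) (14,13) (14,15) (50/7,15)]

1. After x ≥ 1: [(1,32/5) (1,9/2) (6,2) (9,2) (19,9) (20,19) (10,19)]
2. After x ≤ 14: [(1,32/5) (1,9/2) (6,2) (9,2) (14,11/2) (14,19) (10,19)]
3. After y ≥ 13: [(40/7,13) (14,13) (14,19) (10,19)]
4. After y ≤ 15: [(50/7,15) (40/7,13) (14,13) (14,15)]
5. Canonical ring: [(40/7,13) (14,13) (14,15) (50/7,15)]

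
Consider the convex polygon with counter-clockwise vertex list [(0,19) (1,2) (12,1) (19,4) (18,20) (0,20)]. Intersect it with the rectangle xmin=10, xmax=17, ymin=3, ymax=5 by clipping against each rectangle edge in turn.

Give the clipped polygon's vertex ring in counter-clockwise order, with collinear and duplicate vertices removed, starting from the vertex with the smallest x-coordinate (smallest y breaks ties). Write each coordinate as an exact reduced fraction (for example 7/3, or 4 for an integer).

Clipped polygon: [(10,3) (50/3,3) (17,22/7) (17,5) (10,5)]

1. After x ≥ 10: [(10,13/11) (12,1) (19,4) (18,20) (10,20)]
2. After x ≤ 17: [(10,13/11) (12,1) (17,22/7) (17,20) (10,20)]
3. After y ≥ 3: [(10,3) (50/3,3) (17,22/7) (17,20) (10,20)]
4. After y ≤ 5: [(10,5) (10,3) (50/3,3) (17,22/7) (17,5)]
5. Canonical ring: [(10,3) (50/3,3) (17,22/7) (17,5) (10,5)]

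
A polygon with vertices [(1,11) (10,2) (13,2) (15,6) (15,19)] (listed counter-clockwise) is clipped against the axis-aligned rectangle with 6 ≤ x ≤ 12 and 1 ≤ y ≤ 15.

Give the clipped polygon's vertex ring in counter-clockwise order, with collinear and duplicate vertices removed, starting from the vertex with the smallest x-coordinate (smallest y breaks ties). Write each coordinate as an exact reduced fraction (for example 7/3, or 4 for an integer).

Clipped polygon: [(6,6) (10,2) (12,2) (12,15) (8,15) (6,97/7)]

1. After x ≥ 6: [(6,97/7) (6,6) (10,2) (13,2) (15,6) (15,19)]
2. After x ≤ 12: [(12,121/7) (6,97/7) (6,6) (10,2) (12,2)]
3. After y ≥ 1: [(12,121/7) (6,97/7) (6,6) (10,2) (12,2)]
4. After y ≤ 15: [(12,15) (8,15) (6,97/7) (6,6) (10,2) (12,2)]
5. Canonical ring: [(6,6) (10,2) (12,2) (12,15) (8,15) (6,97/7)]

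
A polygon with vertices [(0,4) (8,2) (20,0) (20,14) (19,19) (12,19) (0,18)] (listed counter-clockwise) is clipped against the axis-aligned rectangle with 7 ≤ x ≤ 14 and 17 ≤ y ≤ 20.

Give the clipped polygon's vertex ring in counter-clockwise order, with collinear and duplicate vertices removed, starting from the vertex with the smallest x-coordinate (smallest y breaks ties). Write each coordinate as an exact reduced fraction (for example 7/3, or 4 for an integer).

Clipped polygon: [(7,17) (14,17) (14,19) (12,19) (7,223/12)]

1. After x ≥ 7: [(7,9/4) (8,2) (20,0) (20,14) (19,19) (12,19) (7,223/12)]
2. After x ≤ 14: [(7,9/4) (8,2) (14,1) (14,19) (12,19) (7,223/12)]
3. After y ≥ 17: [(7,17) (14,17) (14,19) (12,19) (7,223/12)]
4. After y ≤ 20: [(7,17) (14,17) (14,19) (12,19) (7,223/12)]
5. Canonical ring: [(7,17) (14,17) (14,19) (12,19) (7,223/12)]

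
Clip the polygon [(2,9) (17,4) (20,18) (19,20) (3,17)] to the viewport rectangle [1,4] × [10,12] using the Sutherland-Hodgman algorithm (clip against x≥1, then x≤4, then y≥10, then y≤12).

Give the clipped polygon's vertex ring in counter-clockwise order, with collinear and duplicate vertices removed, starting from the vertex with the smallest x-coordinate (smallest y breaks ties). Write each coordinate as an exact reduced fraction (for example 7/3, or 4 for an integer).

Clipped polygon: [(17/8,10) (4,10) (4,12) (19/8,12)]

1. After x ≥ 1: [(2,9) (17,4) (20,18) (19,20) (3,17)]
2. After x ≤ 4: [(2,9) (4,25/3) (4,275/16) (3,17)]
3. After y ≥ 10: [(17/8,10) (4,10) (4,275/16) (3,17)]
4. After y ≤ 12: [(19/8,12) (17/8,10) (4,10) (4,12)]
5. Canonical ring: [(17/8,10) (4,10) (4,12) (19/8,12)]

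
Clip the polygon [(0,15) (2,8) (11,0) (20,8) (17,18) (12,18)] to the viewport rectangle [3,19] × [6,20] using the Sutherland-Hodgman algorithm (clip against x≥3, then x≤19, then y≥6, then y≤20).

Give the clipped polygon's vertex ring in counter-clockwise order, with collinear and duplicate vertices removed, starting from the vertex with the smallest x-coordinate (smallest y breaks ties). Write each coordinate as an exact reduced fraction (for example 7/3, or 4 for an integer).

Clipped polygon: [(3,64/9) (17/4,6) (71/4,6) (19,64/9) (19,34/3) (17,18) (12,18) (3,63/4)]

1. After x ≥ 3: [(3,63/4) (3,64/9) (11,0) (20,8) (17,18) (12,18)]
2. After x ≤ 19: [(3,63/4) (3,64/9) (11,0) (19,64/9) (19,34/3) (17,18) (12,18)]
3. After y ≥ 6: [(3,63/4) (3,64/9) (17/4,6) (71/4,6) (19,64/9) (19,34/3) (17,18) (12,18)]
4. After y ≤ 20: [(3,63/4) (3,64/9) (17/4,6) (71/4,6) (19,64/9) (19,34/3) (17,18) (12,18)]
5. Canonical ring: [(3,64/9) (17/4,6) (71/4,6) (19,64/9) (19,34/3) (17,18) (12,18) (3,63/4)]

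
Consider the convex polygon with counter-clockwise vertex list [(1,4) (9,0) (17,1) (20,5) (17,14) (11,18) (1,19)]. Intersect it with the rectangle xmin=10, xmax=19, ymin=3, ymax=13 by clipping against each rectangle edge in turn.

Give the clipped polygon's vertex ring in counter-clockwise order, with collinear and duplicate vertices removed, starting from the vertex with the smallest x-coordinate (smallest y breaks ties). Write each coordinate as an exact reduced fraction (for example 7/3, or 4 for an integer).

Clipped polygon: [(10,3) (37/2,3) (19,11/3) (19,8) (52/3,13) (10,13)]

1. After x ≥ 10: [(10,1/8) (17,1) (20,5) (17,14) (11,18) (10,181/10)]
2. After x ≤ 19: [(10,1/8) (17,1) (19,11/3) (19,8) (17,14) (11,18) (10,181/10)]
3. After y ≥ 3: [(10,3) (37/2,3) (19,11/3) (19,8) (17,14) (11,18) (10,181/10)]
4. After y ≤ 13: [(10,13) (10,3) (37/2,3) (19,11/3) (19,8) (52/3,13)]
5. Canonical ring: [(10,3) (37/2,3) (19,11/3) (19,8) (52/3,13) (10,13)]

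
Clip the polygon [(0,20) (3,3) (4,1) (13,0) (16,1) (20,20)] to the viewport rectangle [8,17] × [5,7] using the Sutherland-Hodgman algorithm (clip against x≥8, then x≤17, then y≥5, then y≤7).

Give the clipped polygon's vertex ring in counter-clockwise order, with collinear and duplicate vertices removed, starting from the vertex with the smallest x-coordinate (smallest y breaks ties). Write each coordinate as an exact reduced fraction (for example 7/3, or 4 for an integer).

1. After x ≥ 8: [(8,20) (8,5/9) (13,0) (16,1) (20,20)]
2. After x ≤ 17: [(17,20) (8,20) (8,5/9) (13,0) (16,1) (17,23/4)]
3. After y ≥ 5: [(17,20) (8,20) (8,5) (320/19,5) (17,23/4)]
4. After y ≤ 7: [(17,7) (8,7) (8,5) (320/19,5) (17,23/4)]
5. Canonical ring: [(8,5) (320/19,5) (17,23/4) (17,7) (8,7)]

Clipped polygon: [(8,5) (320/19,5) (17,23/4) (17,7) (8,7)]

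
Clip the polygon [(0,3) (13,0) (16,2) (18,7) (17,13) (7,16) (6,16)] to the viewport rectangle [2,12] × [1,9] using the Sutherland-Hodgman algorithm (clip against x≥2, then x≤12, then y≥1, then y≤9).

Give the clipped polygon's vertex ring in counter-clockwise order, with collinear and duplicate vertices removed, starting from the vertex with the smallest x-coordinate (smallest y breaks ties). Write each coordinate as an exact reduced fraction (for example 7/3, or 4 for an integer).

1. After x ≥ 2: [(2,22/3) (2,33/13) (13,0) (16,2) (18,7) (17,13) (7,16) (6,16)]
2. After x ≤ 12: [(2,22/3) (2,33/13) (12,3/13) (12,29/2) (7,16) (6,16)]
3. After y ≥ 1: [(2,22/3) (2,33/13) (26/3,1) (12,1) (12,29/2) (7,16) (6,16)]
4. After y ≤ 9: [(36/13,9) (2,22/3) (2,33/13) (26/3,1) (12,1) (12,9)]
5. Canonical ring: [(2,33/13) (26/3,1) (12,1) (12,9) (36/13,9) (2,22/3)]

Clipped polygon: [(2,33/13) (26/3,1) (12,1) (12,9) (36/13,9) (2,22/3)]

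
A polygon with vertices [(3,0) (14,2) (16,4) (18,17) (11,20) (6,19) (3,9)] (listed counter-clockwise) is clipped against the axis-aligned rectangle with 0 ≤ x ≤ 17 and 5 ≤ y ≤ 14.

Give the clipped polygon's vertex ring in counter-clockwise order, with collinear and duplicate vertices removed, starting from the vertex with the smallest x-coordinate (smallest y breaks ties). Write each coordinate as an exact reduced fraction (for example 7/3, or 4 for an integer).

1. After x ≥ 0: [(3,0) (14,2) (16,4) (18,17) (11,20) (6,19) (3,9)]
2. After x ≤ 17: [(3,0) (14,2) (16,4) (17,21/2) (17,122/7) (11,20) (6,19) (3,9)]
3. After y ≥ 5: [(3,5) (210/13,5) (17,21/2) (17,122/7) (11,20) (6,19) (3,9)]
4. After y ≤ 14: [(3,5) (210/13,5) (17,21/2) (17,14) (9/2,14) (3,9)]
5. Canonical ring: [(3,5) (210/13,5) (17,21/2) (17,14) (9/2,14) (3,9)]

Clipped polygon: [(3,5) (210/13,5) (17,21/2) (17,14) (9/2,14) (3,9)]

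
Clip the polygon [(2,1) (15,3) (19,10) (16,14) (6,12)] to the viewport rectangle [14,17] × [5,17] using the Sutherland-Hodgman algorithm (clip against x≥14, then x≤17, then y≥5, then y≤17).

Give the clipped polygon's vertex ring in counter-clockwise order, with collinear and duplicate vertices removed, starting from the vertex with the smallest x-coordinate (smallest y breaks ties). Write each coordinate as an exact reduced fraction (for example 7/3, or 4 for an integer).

1. After x ≥ 14: [(14,37/13) (15,3) (19,10) (16,14) (14,68/5)]
2. After x ≤ 17: [(14,37/13) (15,3) (17,13/2) (17,38/3) (16,14) (14,68/5)]
3. After y ≥ 5: [(14,5) (113/7,5) (17,13/2) (17,38/3) (16,14) (14,68/5)]
4. After y ≤ 17: [(14,5) (113/7,5) (17,13/2) (17,38/3) (16,14) (14,68/5)]
5. Canonical ring: [(14,5) (113/7,5) (17,13/2) (17,38/3) (16,14) (14,68/5)]

Clipped polygon: [(14,5) (113/7,5) (17,13/2) (17,38/3) (16,14) (14,68/5)]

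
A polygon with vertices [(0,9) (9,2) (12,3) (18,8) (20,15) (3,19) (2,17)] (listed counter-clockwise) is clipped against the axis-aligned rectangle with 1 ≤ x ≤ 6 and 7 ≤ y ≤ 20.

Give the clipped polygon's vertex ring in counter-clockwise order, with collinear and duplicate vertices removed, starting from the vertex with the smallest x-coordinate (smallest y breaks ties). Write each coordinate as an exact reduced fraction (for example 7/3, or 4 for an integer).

1. After x ≥ 1: [(1,13) (1,74/9) (9,2) (12,3) (18,8) (20,15) (3,19) (2,17)]
2. After x ≤ 6: [(1,13) (1,74/9) (6,13/3) (6,311/17) (3,19) (2,17)]
3. After y ≥ 7: [(1,13) (1,74/9) (18/7,7) (6,7) (6,311/17) (3,19) (2,17)]
4. After y ≤ 20: [(1,13) (1,74/9) (18/7,7) (6,7) (6,311/17) (3,19) (2,17)]
5. Canonical ring: [(1,74/9) (18/7,7) (6,7) (6,311/17) (3,19) (2,17) (1,13)]

Clipped polygon: [(1,74/9) (18/7,7) (6,7) (6,311/17) (3,19) (2,17) (1,13)]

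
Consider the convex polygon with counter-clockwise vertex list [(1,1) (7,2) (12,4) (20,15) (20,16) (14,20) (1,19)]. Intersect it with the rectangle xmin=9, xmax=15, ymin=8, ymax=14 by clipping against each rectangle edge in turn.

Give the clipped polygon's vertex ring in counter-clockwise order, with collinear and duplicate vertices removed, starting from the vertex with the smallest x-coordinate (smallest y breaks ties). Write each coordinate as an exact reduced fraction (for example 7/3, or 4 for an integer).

1. After x ≥ 9: [(9,14/5) (12,4) (20,15) (20,16) (14,20) (9,255/13)]
2. After x ≤ 15: [(9,14/5) (12,4) (15,65/8) (15,58/3) (14,20) (9,255/13)]
3. After y ≥ 8: [(9,8) (164/11,8) (15,65/8) (15,58/3) (14,20) (9,255/13)]
4. After y ≤ 14: [(9,14) (9,8) (164/11,8) (15,65/8) (15,14)]
5. Canonical ring: [(9,8) (164/11,8) (15,65/8) (15,14) (9,14)]

Clipped polygon: [(9,8) (164/11,8) (15,65/8) (15,14) (9,14)]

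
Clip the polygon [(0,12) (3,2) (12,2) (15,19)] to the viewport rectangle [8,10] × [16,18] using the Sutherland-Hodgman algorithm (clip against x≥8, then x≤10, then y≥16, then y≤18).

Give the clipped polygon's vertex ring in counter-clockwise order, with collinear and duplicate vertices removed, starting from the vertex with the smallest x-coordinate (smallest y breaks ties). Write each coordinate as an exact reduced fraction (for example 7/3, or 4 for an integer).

1. After x ≥ 8: [(8,236/15) (8,2) (12,2) (15,19)]
2. After x ≤ 10: [(10,50/3) (8,236/15) (8,2) (10,2)]
3. After y ≥ 16: [(10,16) (10,50/3) (60/7,16)]
4. After y ≤ 18: [(10,16) (10,50/3) (60/7,16)]
5. Canonical ring: [(60/7,16) (10,16) (10,50/3)]

Clipped polygon: [(60/7,16) (10,16) (10,50/3)]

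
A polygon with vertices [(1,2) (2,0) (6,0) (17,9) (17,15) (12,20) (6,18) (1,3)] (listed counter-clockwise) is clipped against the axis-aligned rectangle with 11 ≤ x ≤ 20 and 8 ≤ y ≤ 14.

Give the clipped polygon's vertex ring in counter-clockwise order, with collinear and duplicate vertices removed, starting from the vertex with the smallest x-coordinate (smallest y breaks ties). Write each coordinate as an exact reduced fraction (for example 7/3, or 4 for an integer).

1. After x ≥ 11: [(11,45/11) (17,9) (17,15) (12,20) (11,59/3)]
2. After x ≤ 20: [(11,45/11) (17,9) (17,15) (12,20) (11,59/3)]
3. After y ≥ 8: [(11,8) (142/9,8) (17,9) (17,15) (12,20) (11,59/3)]
4. After y ≤ 14: [(11,14) (11,8) (142/9,8) (17,9) (17,14)]
5. Canonical ring: [(11,8) (142/9,8) (17,9) (17,14) (11,14)]

Clipped polygon: [(11,8) (142/9,8) (17,9) (17,14) (11,14)]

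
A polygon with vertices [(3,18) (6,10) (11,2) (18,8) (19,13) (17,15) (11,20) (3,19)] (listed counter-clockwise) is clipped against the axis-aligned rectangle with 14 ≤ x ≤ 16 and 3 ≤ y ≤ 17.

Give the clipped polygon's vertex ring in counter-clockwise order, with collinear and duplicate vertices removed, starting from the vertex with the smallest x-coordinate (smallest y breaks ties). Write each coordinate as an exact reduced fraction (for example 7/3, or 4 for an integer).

Clipped polygon: [(14,32/7) (16,44/7) (16,95/6) (73/5,17) (14,17)]

1. After x ≥ 14: [(14,32/7) (18,8) (19,13) (17,15) (14,35/2)]
2. After x ≤ 16: [(14,32/7) (16,44/7) (16,95/6) (14,35/2)]
3. After y ≥ 3: [(14,32/7) (16,44/7) (16,95/6) (14,35/2)]
4. After y ≤ 17: [(14,17) (14,32/7) (16,44/7) (16,95/6) (73/5,17)]
5. Canonical ring: [(14,32/7) (16,44/7) (16,95/6) (73/5,17) (14,17)]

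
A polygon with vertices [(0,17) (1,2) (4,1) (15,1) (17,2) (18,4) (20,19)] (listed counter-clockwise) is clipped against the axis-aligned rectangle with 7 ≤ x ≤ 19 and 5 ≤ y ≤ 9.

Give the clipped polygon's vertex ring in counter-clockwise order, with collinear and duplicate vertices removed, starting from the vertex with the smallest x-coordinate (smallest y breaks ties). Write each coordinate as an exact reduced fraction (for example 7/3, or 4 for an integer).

Clipped polygon: [(7,5) (272/15,5) (56/3,9) (7,9)]

1. After x ≥ 7: [(7,177/10) (7,1) (15,1) (17,2) (18,4) (20,19)]
2. After x ≤ 19: [(19,189/10) (7,177/10) (7,1) (15,1) (17,2) (18,4) (19,23/2)]
3. After y ≥ 5: [(19,189/10) (7,177/10) (7,5) (272/15,5) (19,23/2)]
4. After y ≤ 9: [(7,9) (7,5) (272/15,5) (56/3,9)]
5. Canonical ring: [(7,5) (272/15,5) (56/3,9) (7,9)]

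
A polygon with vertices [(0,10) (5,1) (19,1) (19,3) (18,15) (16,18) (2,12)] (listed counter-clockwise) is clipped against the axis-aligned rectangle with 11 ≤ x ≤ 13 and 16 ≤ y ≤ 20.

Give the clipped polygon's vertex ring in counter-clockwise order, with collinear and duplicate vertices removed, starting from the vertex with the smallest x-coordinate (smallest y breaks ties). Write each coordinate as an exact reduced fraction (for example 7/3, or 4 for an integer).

Clipped polygon: [(34/3,16) (13,16) (13,117/7)]

1. After x ≥ 11: [(11,1) (19,1) (19,3) (18,15) (16,18) (11,111/7)]
2. After x ≤ 13: [(11,1) (13,1) (13,117/7) (11,111/7)]
3. After y ≥ 16: [(13,16) (13,117/7) (34/3,16)]
4. After y ≤ 20: [(13,16) (13,117/7) (34/3,16)]
5. Canonical ring: [(34/3,16) (13,16) (13,117/7)]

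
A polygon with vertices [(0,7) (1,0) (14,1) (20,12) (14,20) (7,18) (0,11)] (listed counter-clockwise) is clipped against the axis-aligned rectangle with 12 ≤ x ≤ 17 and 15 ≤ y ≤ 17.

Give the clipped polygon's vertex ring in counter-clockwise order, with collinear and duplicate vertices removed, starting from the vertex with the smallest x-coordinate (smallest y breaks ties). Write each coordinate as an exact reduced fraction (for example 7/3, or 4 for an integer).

1. After x ≥ 12: [(12,11/13) (14,1) (20,12) (14,20) (12,136/7)]
2. After x ≤ 17: [(12,11/13) (14,1) (17,13/2) (17,16) (14,20) (12,136/7)]
3. After y ≥ 15: [(12,15) (17,15) (17,16) (14,20) (12,136/7)]
4. After y ≤ 17: [(12,17) (12,15) (17,15) (17,16) (65/4,17)]
5. Canonical ring: [(12,15) (17,15) (17,16) (65/4,17) (12,17)]

Clipped polygon: [(12,15) (17,15) (17,16) (65/4,17) (12,17)]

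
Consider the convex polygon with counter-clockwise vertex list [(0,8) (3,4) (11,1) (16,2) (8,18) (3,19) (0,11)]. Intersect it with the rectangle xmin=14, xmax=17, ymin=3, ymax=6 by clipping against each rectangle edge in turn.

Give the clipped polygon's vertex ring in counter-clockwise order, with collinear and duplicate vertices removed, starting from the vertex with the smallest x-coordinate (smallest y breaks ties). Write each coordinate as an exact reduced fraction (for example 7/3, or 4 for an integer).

1. After x ≥ 14: [(14,8/5) (16,2) (14,6)]
2. After x ≤ 17: [(14,8/5) (16,2) (14,6)]
3. After y ≥ 3: [(14,3) (31/2,3) (14,6)]
4. After y ≤ 6: [(14,3) (31/2,3) (14,6)]
5. Canonical ring: [(14,3) (31/2,3) (14,6)]

Clipped polygon: [(14,3) (31/2,3) (14,6)]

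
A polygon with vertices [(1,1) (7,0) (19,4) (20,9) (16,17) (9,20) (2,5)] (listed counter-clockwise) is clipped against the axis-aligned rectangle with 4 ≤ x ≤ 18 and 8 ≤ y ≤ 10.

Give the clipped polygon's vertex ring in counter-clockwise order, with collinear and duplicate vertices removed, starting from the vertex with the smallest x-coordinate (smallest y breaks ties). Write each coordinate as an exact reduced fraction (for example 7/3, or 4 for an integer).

1. After x ≥ 4: [(4,1/2) (7,0) (19,4) (20,9) (16,17) (9,20) (4,65/7)]
2. After x ≤ 18: [(4,1/2) (7,0) (18,11/3) (18,13) (16,17) (9,20) (4,65/7)]
3. After y ≥ 8: [(4,8) (18,8) (18,13) (16,17) (9,20) (4,65/7)]
4. After y ≤ 10: [(4,8) (18,8) (18,10) (13/3,10) (4,65/7)]
5. Canonical ring: [(4,8) (18,8) (18,10) (13/3,10) (4,65/7)]

Clipped polygon: [(4,8) (18,8) (18,10) (13/3,10) (4,65/7)]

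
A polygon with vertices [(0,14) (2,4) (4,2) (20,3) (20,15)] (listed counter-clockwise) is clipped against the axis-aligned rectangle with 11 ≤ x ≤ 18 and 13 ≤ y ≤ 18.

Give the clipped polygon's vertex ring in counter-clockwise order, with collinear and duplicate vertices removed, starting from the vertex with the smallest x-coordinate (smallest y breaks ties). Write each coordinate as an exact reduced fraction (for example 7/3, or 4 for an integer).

Clipped polygon: [(11,13) (18,13) (18,149/10) (11,291/20)]

1. After x ≥ 11: [(11,291/20) (11,39/16) (20,3) (20,15)]
2. After x ≤ 18: [(18,149/10) (11,291/20) (11,39/16) (18,23/8)]
3. After y ≥ 13: [(18,13) (18,149/10) (11,291/20) (11,13)]
4. After y ≤ 18: [(18,13) (18,149/10) (11,291/20) (11,13)]
5. Canonical ring: [(11,13) (18,13) (18,149/10) (11,291/20)]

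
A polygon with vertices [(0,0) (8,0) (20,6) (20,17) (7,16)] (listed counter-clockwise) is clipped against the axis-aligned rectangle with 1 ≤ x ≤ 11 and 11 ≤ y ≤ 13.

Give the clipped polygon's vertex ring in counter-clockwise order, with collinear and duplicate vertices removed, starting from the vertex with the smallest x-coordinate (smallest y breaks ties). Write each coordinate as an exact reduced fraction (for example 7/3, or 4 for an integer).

Clipped polygon: [(77/16,11) (11,11) (11,13) (91/16,13)]

1. After x ≥ 1: [(1,16/7) (1,0) (8,0) (20,6) (20,17) (7,16)]
2. After x ≤ 11: [(1,16/7) (1,0) (8,0) (11,3/2) (11,212/13) (7,16)]
3. After y ≥ 11: [(77/16,11) (11,11) (11,212/13) (7,16)]
4. After y ≤ 13: [(91/16,13) (77/16,11) (11,11) (11,13)]
5. Canonical ring: [(77/16,11) (11,11) (11,13) (91/16,13)]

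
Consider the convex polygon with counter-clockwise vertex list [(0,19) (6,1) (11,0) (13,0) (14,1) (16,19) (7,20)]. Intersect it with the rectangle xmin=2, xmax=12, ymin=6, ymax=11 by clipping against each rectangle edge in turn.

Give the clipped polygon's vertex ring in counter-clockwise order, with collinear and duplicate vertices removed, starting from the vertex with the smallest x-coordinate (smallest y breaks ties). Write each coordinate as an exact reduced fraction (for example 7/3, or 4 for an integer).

1. After x ≥ 2: [(2,135/7) (2,13) (6,1) (11,0) (13,0) (14,1) (16,19) (7,20)]
2. After x ≤ 12: [(2,135/7) (2,13) (6,1) (11,0) (12,0) (12,175/9) (7,20)]
3. After y ≥ 6: [(2,135/7) (2,13) (13/3,6) (12,6) (12,175/9) (7,20)]
4. After y ≤ 11: [(8/3,11) (13/3,6) (12,6) (12,11)]
5. Canonical ring: [(8/3,11) (13/3,6) (12,6) (12,11)]

Clipped polygon: [(8/3,11) (13/3,6) (12,6) (12,11)]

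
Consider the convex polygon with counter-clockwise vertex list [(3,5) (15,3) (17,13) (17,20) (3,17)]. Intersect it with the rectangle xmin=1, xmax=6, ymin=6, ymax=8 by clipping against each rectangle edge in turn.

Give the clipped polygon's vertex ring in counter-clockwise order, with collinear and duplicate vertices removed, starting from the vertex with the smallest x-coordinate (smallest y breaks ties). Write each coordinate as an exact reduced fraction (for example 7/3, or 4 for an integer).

1. After x ≥ 1: [(3,5) (15,3) (17,13) (17,20) (3,17)]
2. After x ≤ 6: [(3,5) (6,9/2) (6,247/14) (3,17)]
3. After y ≥ 6: [(3,6) (6,6) (6,247/14) (3,17)]
4. After y ≤ 8: [(3,8) (3,6) (6,6) (6,8)]
5. Canonical ring: [(3,6) (6,6) (6,8) (3,8)]

Clipped polygon: [(3,6) (6,6) (6,8) (3,8)]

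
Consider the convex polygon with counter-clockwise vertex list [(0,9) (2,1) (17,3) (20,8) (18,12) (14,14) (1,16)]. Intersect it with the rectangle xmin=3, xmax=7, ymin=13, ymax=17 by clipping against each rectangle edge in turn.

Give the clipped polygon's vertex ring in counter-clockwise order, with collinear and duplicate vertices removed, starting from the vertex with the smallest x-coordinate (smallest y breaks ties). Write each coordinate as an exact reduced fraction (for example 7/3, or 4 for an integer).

1. After x ≥ 3: [(3,17/15) (17,3) (20,8) (18,12) (14,14) (3,204/13)]
2. After x ≤ 7: [(3,17/15) (7,5/3) (7,196/13) (3,204/13)]
3. After y ≥ 13: [(3,13) (7,13) (7,196/13) (3,204/13)]
4. After y ≤ 17: [(3,13) (7,13) (7,196/13) (3,204/13)]
5. Canonical ring: [(3,13) (7,13) (7,196/13) (3,204/13)]

Clipped polygon: [(3,13) (7,13) (7,196/13) (3,204/13)]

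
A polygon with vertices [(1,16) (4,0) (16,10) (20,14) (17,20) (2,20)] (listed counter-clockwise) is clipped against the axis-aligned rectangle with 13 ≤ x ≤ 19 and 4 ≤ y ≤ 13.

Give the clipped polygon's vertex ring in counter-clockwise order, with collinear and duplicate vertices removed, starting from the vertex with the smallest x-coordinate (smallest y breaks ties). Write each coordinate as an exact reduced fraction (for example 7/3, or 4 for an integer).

Clipped polygon: [(13,15/2) (16,10) (19,13) (13,13)]

1. After x ≥ 13: [(13,15/2) (16,10) (20,14) (17,20) (13,20)]
2. After x ≤ 19: [(13,15/2) (16,10) (19,13) (19,16) (17,20) (13,20)]
3. After y ≥ 4: [(13,15/2) (16,10) (19,13) (19,16) (17,20) (13,20)]
4. After y ≤ 13: [(13,13) (13,15/2) (16,10) (19,13) (19,13)]
5. Canonical ring: [(13,15/2) (16,10) (19,13) (13,13)]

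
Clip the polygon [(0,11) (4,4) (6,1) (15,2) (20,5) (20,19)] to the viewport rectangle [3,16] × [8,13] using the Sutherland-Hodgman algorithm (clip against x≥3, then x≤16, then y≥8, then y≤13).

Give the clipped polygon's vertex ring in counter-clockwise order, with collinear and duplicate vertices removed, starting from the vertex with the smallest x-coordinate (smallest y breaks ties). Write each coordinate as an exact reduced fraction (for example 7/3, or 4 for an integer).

1. After x ≥ 3: [(3,61/5) (3,23/4) (4,4) (6,1) (15,2) (20,5) (20,19)]
2. After x ≤ 16: [(16,87/5) (3,61/5) (3,23/4) (4,4) (6,1) (15,2) (16,13/5)]
3. After y ≥ 8: [(16,8) (16,87/5) (3,61/5) (3,8)]
4. After y ≤ 13: [(16,8) (16,13) (5,13) (3,61/5) (3,8)]
5. Canonical ring: [(3,8) (16,8) (16,13) (5,13) (3,61/5)]

Clipped polygon: [(3,8) (16,8) (16,13) (5,13) (3,61/5)]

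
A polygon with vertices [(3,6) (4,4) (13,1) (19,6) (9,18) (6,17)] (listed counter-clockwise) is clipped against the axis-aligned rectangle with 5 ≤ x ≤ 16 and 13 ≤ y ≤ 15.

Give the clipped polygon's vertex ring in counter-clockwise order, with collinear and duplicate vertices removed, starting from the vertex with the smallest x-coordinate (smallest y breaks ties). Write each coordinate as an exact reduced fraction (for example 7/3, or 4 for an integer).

1. After x ≥ 5: [(5,40/3) (5,11/3) (13,1) (19,6) (9,18) (6,17)]
2. After x ≤ 16: [(5,40/3) (5,11/3) (13,1) (16,7/2) (16,48/5) (9,18) (6,17)]
3. After y ≥ 13: [(5,40/3) (5,13) (79/6,13) (9,18) (6,17)]
4. After y ≤ 15: [(60/11,15) (5,40/3) (5,13) (79/6,13) (23/2,15)]
5. Canonical ring: [(5,13) (79/6,13) (23/2,15) (60/11,15) (5,40/3)]

Clipped polygon: [(5,13) (79/6,13) (23/2,15) (60/11,15) (5,40/3)]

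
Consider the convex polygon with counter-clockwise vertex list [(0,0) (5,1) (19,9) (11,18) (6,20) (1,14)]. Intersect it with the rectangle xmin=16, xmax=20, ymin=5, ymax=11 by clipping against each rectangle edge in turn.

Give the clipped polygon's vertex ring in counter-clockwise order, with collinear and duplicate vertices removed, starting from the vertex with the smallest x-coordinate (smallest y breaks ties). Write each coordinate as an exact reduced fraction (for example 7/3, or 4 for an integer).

1. After x ≥ 16: [(16,51/7) (19,9) (16,99/8)]
2. After x ≤ 20: [(16,51/7) (19,9) (16,99/8)]
3. After y ≥ 5: [(16,51/7) (19,9) (16,99/8)]
4. After y ≤ 11: [(16,11) (16,51/7) (19,9) (155/9,11)]
5. Canonical ring: [(16,51/7) (19,9) (155/9,11) (16,11)]

Clipped polygon: [(16,51/7) (19,9) (155/9,11) (16,11)]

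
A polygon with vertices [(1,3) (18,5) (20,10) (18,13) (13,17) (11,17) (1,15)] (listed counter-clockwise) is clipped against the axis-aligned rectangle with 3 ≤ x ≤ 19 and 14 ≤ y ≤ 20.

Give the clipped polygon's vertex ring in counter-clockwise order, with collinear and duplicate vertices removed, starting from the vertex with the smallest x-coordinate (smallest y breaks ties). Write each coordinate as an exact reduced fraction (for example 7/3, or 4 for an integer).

1. After x ≥ 3: [(3,55/17) (18,5) (20,10) (18,13) (13,17) (11,17) (3,77/5)]
2. After x ≤ 19: [(3,55/17) (18,5) (19,15/2) (19,23/2) (18,13) (13,17) (11,17) (3,77/5)]
3. After y ≥ 14: [(3,14) (67/4,14) (13,17) (11,17) (3,77/5)]
4. After y ≤ 20: [(3,14) (67/4,14) (13,17) (11,17) (3,77/5)]
5. Canonical ring: [(3,14) (67/4,14) (13,17) (11,17) (3,77/5)]

Clipped polygon: [(3,14) (67/4,14) (13,17) (11,17) (3,77/5)]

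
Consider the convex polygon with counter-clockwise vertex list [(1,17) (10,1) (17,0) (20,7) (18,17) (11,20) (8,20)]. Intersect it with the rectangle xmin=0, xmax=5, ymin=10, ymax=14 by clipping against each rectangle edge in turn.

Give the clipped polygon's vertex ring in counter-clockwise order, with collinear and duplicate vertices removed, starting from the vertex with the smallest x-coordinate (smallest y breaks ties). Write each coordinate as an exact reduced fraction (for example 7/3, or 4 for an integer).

Clipped polygon: [(43/16,14) (79/16,10) (5,10) (5,14)]

1. After x ≥ 0: [(1,17) (10,1) (17,0) (20,7) (18,17) (11,20) (8,20)]
2. After x ≤ 5: [(5,131/7) (1,17) (5,89/9)]
3. After y ≥ 10: [(5,10) (5,131/7) (1,17) (79/16,10)]
4. After y ≤ 14: [(5,10) (5,14) (43/16,14) (79/16,10)]
5. Canonical ring: [(43/16,14) (79/16,10) (5,10) (5,14)]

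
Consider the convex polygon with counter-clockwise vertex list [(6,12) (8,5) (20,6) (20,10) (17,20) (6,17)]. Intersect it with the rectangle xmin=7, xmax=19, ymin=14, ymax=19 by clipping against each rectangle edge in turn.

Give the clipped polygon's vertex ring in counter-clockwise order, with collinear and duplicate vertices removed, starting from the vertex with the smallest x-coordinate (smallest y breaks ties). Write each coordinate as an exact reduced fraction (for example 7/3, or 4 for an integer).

1. After x ≥ 7: [(7,17/2) (8,5) (20,6) (20,10) (17,20) (7,190/11)]
2. After x ≤ 19: [(7,17/2) (8,5) (19,71/12) (19,40/3) (17,20) (7,190/11)]
3. After y ≥ 14: [(7,14) (94/5,14) (17,20) (7,190/11)]
4. After y ≤ 19: [(7,14) (94/5,14) (173/10,19) (40/3,19) (7,190/11)]
5. Canonical ring: [(7,14) (94/5,14) (173/10,19) (40/3,19) (7,190/11)]

Clipped polygon: [(7,14) (94/5,14) (173/10,19) (40/3,19) (7,190/11)]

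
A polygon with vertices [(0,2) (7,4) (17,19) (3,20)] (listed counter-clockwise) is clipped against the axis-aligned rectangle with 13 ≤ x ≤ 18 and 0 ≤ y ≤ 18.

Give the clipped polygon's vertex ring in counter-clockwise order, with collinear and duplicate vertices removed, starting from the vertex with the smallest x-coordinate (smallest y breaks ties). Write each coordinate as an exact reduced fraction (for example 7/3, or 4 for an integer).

Clipped polygon: [(13,13) (49/3,18) (13,18)]

1. After x ≥ 13: [(13,13) (17,19) (13,135/7)]
2. After x ≤ 18: [(13,13) (17,19) (13,135/7)]
3. After y ≥ 0: [(13,13) (17,19) (13,135/7)]
4. After y ≤ 18: [(13,18) (13,13) (49/3,18)]
5. Canonical ring: [(13,13) (49/3,18) (13,18)]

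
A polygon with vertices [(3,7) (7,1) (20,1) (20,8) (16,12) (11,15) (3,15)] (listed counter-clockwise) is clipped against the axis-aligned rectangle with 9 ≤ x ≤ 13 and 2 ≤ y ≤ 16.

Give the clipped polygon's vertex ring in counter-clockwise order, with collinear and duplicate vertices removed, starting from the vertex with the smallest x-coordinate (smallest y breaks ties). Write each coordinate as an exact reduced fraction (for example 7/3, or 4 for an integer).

Clipped polygon: [(9,2) (13,2) (13,69/5) (11,15) (9,15)]

1. After x ≥ 9: [(9,1) (20,1) (20,8) (16,12) (11,15) (9,15)]
2. After x ≤ 13: [(9,1) (13,1) (13,69/5) (11,15) (9,15)]
3. After y ≥ 2: [(9,2) (13,2) (13,69/5) (11,15) (9,15)]
4. After y ≤ 16: [(9,2) (13,2) (13,69/5) (11,15) (9,15)]
5. Canonical ring: [(9,2) (13,2) (13,69/5) (11,15) (9,15)]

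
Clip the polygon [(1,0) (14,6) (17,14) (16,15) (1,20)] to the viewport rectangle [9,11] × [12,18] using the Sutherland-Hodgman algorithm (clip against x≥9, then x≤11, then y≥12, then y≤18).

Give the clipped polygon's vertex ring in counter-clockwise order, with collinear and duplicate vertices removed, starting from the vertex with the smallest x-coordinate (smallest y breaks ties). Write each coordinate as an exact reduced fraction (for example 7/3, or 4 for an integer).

Clipped polygon: [(9,12) (11,12) (11,50/3) (9,52/3)]

1. After x ≥ 9: [(9,48/13) (14,6) (17,14) (16,15) (9,52/3)]
2. After x ≤ 11: [(9,48/13) (11,60/13) (11,50/3) (9,52/3)]
3. After y ≥ 12: [(9,12) (11,12) (11,50/3) (9,52/3)]
4. After y ≤ 18: [(9,12) (11,12) (11,50/3) (9,52/3)]
5. Canonical ring: [(9,12) (11,12) (11,50/3) (9,52/3)]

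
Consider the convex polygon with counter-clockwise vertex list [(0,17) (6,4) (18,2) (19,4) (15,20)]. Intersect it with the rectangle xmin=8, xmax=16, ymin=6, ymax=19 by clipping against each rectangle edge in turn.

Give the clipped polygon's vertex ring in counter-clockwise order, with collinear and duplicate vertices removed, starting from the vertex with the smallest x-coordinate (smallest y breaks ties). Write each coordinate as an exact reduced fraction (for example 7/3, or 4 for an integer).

1. After x ≥ 8: [(8,93/5) (8,11/3) (18,2) (19,4) (15,20)]
2. After x ≤ 16: [(8,93/5) (8,11/3) (16,7/3) (16,16) (15,20)]
3. After y ≥ 6: [(8,93/5) (8,6) (16,6) (16,16) (15,20)]
4. After y ≤ 19: [(10,19) (8,93/5) (8,6) (16,6) (16,16) (61/4,19)]
5. Canonical ring: [(8,6) (16,6) (16,16) (61/4,19) (10,19) (8,93/5)]

Clipped polygon: [(8,6) (16,6) (16,16) (61/4,19) (10,19) (8,93/5)]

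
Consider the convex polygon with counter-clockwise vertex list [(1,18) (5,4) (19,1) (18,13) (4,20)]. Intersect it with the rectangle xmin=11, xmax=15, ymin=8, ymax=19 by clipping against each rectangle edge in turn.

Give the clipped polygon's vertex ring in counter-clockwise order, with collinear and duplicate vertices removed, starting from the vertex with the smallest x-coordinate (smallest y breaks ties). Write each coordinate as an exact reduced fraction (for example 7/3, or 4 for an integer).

1. After x ≥ 11: [(11,19/7) (19,1) (18,13) (11,33/2)]
2. After x ≤ 15: [(11,19/7) (15,13/7) (15,29/2) (11,33/2)]
3. After y ≥ 8: [(11,8) (15,8) (15,29/2) (11,33/2)]
4. After y ≤ 19: [(11,8) (15,8) (15,29/2) (11,33/2)]
5. Canonical ring: [(11,8) (15,8) (15,29/2) (11,33/2)]

Clipped polygon: [(11,8) (15,8) (15,29/2) (11,33/2)]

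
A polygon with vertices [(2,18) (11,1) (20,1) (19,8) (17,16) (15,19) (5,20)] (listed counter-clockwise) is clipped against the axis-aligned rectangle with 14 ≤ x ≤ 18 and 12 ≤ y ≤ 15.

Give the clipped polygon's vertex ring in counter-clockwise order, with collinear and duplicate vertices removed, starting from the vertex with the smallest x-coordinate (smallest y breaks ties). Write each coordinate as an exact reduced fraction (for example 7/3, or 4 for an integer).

Clipped polygon: [(14,12) (18,12) (69/4,15) (14,15)]

1. After x ≥ 14: [(14,1) (20,1) (19,8) (17,16) (15,19) (14,191/10)]
2. After x ≤ 18: [(14,1) (18,1) (18,12) (17,16) (15,19) (14,191/10)]
3. After y ≥ 12: [(14,12) (18,12) (18,12) (17,16) (15,19) (14,191/10)]
4. After y ≤ 15: [(14,15) (14,12) (18,12) (18,12) (69/4,15)]
5. Canonical ring: [(14,12) (18,12) (69/4,15) (14,15)]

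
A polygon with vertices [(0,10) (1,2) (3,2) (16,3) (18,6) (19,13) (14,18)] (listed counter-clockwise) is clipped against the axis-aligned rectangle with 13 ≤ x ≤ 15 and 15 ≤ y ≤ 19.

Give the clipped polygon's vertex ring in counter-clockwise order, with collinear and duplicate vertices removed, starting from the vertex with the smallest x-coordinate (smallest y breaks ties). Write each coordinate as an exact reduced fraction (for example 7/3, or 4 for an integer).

1. After x ≥ 13: [(13,122/7) (13,36/13) (16,3) (18,6) (19,13) (14,18)]
2. After x ≤ 15: [(13,122/7) (13,36/13) (15,38/13) (15,17) (14,18)]
3. After y ≥ 15: [(13,122/7) (13,15) (15,15) (15,17) (14,18)]
4. After y ≤ 19: [(13,122/7) (13,15) (15,15) (15,17) (14,18)]
5. Canonical ring: [(13,15) (15,15) (15,17) (14,18) (13,122/7)]

Clipped polygon: [(13,15) (15,15) (15,17) (14,18) (13,122/7)]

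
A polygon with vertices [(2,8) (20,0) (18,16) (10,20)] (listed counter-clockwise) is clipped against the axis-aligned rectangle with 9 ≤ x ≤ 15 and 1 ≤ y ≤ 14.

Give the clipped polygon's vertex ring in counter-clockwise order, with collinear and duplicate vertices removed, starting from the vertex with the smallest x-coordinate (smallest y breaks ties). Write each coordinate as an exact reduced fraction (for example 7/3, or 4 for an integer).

Clipped polygon: [(9,44/9) (15,20/9) (15,14) (9,14)]

1. After x ≥ 9: [(9,37/2) (9,44/9) (20,0) (18,16) (10,20)]
2. After x ≤ 15: [(9,37/2) (9,44/9) (15,20/9) (15,35/2) (10,20)]
3. After y ≥ 1: [(9,37/2) (9,44/9) (15,20/9) (15,35/2) (10,20)]
4. After y ≤ 14: [(9,14) (9,44/9) (15,20/9) (15,14)]
5. Canonical ring: [(9,44/9) (15,20/9) (15,14) (9,14)]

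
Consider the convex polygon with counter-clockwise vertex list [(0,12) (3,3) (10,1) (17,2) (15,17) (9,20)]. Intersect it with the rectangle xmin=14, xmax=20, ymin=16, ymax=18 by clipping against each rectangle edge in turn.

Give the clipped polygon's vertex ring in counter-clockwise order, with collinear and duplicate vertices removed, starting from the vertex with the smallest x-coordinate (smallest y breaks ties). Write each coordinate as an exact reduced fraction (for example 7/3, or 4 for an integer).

Clipped polygon: [(14,16) (227/15,16) (15,17) (14,35/2)]

1. After x ≥ 14: [(14,11/7) (17,2) (15,17) (14,35/2)]
2. After x ≤ 20: [(14,11/7) (17,2) (15,17) (14,35/2)]
3. After y ≥ 16: [(14,16) (227/15,16) (15,17) (14,35/2)]
4. After y ≤ 18: [(14,16) (227/15,16) (15,17) (14,35/2)]
5. Canonical ring: [(14,16) (227/15,16) (15,17) (14,35/2)]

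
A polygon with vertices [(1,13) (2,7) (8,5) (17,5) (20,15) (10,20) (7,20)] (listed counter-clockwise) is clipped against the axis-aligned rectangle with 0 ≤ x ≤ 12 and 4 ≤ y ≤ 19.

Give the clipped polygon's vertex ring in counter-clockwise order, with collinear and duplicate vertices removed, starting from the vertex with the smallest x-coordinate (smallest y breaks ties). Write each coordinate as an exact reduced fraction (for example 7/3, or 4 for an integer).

1. After x ≥ 0: [(1,13) (2,7) (8,5) (17,5) (20,15) (10,20) (7,20)]
2. After x ≤ 12: [(1,13) (2,7) (8,5) (12,5) (12,19) (10,20) (7,20)]
3. After y ≥ 4: [(1,13) (2,7) (8,5) (12,5) (12,19) (10,20) (7,20)]
4. After y ≤ 19: [(43/7,19) (1,13) (2,7) (8,5) (12,5) (12,19) (12,19)]
5. Canonical ring: [(1,13) (2,7) (8,5) (12,5) (12,19) (43/7,19)]

Clipped polygon: [(1,13) (2,7) (8,5) (12,5) (12,19) (43/7,19)]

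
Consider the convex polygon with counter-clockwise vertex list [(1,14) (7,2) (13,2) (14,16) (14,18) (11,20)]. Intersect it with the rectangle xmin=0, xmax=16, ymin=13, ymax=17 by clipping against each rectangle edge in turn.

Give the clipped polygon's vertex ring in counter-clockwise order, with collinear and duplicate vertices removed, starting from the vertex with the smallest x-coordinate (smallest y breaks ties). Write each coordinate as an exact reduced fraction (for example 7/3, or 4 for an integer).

Clipped polygon: [(1,14) (3/2,13) (193/14,13) (14,16) (14,17) (6,17)]

1. After x ≥ 0: [(1,14) (7,2) (13,2) (14,16) (14,18) (11,20)]
2. After x ≤ 16: [(1,14) (7,2) (13,2) (14,16) (14,18) (11,20)]
3. After y ≥ 13: [(1,14) (3/2,13) (193/14,13) (14,16) (14,18) (11,20)]
4. After y ≤ 17: [(6,17) (1,14) (3/2,13) (193/14,13) (14,16) (14,17)]
5. Canonical ring: [(1,14) (3/2,13) (193/14,13) (14,16) (14,17) (6,17)]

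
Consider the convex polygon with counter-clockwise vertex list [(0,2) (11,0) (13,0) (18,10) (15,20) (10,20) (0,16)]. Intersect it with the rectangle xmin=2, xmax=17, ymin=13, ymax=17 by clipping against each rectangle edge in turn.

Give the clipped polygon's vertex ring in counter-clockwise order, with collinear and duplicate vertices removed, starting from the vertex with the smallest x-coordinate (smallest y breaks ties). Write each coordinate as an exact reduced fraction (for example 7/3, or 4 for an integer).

Clipped polygon: [(2,13) (17,13) (17,40/3) (159/10,17) (5/2,17) (2,84/5)]

1. After x ≥ 2: [(2,18/11) (11,0) (13,0) (18,10) (15,20) (10,20) (2,84/5)]
2. After x ≤ 17: [(2,18/11) (11,0) (13,0) (17,8) (17,40/3) (15,20) (10,20) (2,84/5)]
3. After y ≥ 13: [(2,13) (17,13) (17,40/3) (15,20) (10,20) (2,84/5)]
4. After y ≤ 17: [(2,13) (17,13) (17,40/3) (159/10,17) (5/2,17) (2,84/5)]
5. Canonical ring: [(2,13) (17,13) (17,40/3) (159/10,17) (5/2,17) (2,84/5)]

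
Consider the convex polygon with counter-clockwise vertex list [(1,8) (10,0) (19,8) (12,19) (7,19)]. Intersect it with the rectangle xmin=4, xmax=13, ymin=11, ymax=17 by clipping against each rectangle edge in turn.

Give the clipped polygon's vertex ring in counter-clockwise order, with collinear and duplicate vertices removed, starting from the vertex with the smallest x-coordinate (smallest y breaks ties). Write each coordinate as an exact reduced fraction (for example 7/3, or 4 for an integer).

1. After x ≥ 4: [(4,27/2) (4,16/3) (10,0) (19,8) (12,19) (7,19)]
2. After x ≤ 13: [(4,27/2) (4,16/3) (10,0) (13,8/3) (13,122/7) (12,19) (7,19)]
3. After y ≥ 11: [(4,27/2) (4,11) (13,11) (13,122/7) (12,19) (7,19)]
4. After y ≤ 17: [(65/11,17) (4,27/2) (4,11) (13,11) (13,17)]
5. Canonical ring: [(4,11) (13,11) (13,17) (65/11,17) (4,27/2)]

Clipped polygon: [(4,11) (13,11) (13,17) (65/11,17) (4,27/2)]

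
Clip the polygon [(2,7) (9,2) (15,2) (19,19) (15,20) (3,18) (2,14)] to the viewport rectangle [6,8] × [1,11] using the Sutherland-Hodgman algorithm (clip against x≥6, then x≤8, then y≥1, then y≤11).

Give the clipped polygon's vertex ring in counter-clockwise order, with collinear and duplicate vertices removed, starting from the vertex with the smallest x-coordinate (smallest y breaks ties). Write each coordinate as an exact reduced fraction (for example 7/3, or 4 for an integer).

Clipped polygon: [(6,29/7) (8,19/7) (8,11) (6,11)]

1. After x ≥ 6: [(6,29/7) (9,2) (15,2) (19,19) (15,20) (6,37/2)]
2. After x ≤ 8: [(6,29/7) (8,19/7) (8,113/6) (6,37/2)]
3. After y ≥ 1: [(6,29/7) (8,19/7) (8,113/6) (6,37/2)]
4. After y ≤ 11: [(6,11) (6,29/7) (8,19/7) (8,11)]
5. Canonical ring: [(6,29/7) (8,19/7) (8,11) (6,11)]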